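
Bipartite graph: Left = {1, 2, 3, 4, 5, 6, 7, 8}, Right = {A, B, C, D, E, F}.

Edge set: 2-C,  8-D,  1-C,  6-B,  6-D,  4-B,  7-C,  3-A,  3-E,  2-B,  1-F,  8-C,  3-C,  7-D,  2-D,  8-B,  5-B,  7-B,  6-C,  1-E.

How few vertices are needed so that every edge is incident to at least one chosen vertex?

{1, 3, B, C, D} is a vertex cover of size 5: every edge has an endpoint in this set.
No smaller cover exists because 1–E, 2–D, 3–A, 4–B, 6–C is a matching of size 5, and a cover must include an endpoint of each of these disjoint edges (König's theorem).

5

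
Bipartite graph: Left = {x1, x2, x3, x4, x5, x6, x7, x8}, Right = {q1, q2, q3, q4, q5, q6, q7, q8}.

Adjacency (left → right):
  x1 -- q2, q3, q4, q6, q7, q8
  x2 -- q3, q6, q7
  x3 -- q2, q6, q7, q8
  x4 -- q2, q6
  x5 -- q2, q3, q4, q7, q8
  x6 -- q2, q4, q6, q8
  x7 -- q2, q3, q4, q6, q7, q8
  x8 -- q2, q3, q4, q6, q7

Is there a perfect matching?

No

The set {x1, x2, x3, x4, x5, x6, x7, x8} has only 6 neighbours ({q2, q3, q4, q6, q7, q8}), so by Hall's theorem at most 6 of the 8 left vertices can be matched.
Hence no matching covers every left vertex.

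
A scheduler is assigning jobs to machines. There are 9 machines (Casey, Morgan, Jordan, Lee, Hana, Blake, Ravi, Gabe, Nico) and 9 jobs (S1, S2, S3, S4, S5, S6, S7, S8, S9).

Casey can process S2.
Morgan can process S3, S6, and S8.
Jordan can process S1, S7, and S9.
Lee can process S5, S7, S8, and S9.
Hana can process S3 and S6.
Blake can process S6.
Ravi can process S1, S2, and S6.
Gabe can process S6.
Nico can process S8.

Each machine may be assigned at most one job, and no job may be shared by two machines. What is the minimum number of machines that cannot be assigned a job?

A valid assignment of size 7: Casey→S2, Morgan→S8, Jordan→S9, Lee→S7, Hana→S3, Blake→S6, Ravi→S1.
The set {Morgan, Hana, Blake, Gabe, Nico} has only 3 neighbours ({S3, S6, S8}), so by Hall's theorem at most 7 of the 9 machines can be matched.
That matches 7 of the 9, leaving 2 unmatched; no matching can do better.

2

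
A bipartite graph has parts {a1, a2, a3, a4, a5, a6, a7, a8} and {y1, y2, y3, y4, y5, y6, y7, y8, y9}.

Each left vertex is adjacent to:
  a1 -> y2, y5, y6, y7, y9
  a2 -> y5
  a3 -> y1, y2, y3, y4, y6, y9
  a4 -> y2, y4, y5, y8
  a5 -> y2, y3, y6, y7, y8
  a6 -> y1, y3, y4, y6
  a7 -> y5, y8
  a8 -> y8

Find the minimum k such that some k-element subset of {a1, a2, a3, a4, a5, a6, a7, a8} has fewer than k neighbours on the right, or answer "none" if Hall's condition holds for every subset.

Take S = {a2, a7, a8}. Its neighbourhood is {y5, y8}, so |N(S)| = 2 < |S| = 3.
Every subset of size less than 3 has at least as many neighbours as members, so 3 is the minimum.

3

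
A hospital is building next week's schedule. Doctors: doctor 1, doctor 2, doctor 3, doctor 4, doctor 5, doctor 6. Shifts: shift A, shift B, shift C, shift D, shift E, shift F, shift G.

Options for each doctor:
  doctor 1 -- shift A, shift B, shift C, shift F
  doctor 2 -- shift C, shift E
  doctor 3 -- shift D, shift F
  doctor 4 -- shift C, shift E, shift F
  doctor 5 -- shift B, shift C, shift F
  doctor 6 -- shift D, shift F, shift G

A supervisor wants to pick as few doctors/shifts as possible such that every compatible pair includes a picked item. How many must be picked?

6

{doctor 1, doctor 2, doctor 3, doctor 4, doctor 5, doctor 6} is a vertex cover of size 6: every edge has an endpoint in this set.
No smaller cover exists because doctor 1–shift A, doctor 2–shift C, doctor 3–shift D, doctor 4–shift E, doctor 5–shift F, doctor 6–shift G is a matching of size 6, and a cover must include an endpoint of each of these disjoint edges (König's theorem).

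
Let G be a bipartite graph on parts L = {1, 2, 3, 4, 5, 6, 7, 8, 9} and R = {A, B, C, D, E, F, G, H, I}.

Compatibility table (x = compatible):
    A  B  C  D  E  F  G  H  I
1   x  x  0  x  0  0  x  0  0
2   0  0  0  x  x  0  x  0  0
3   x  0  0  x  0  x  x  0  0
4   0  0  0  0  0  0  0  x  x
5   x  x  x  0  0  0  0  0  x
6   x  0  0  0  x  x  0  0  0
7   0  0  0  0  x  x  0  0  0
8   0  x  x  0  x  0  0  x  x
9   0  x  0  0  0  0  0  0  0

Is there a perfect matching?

A valid assignment of size 9: 1–G, 2–E, 3–D, 4–I, 5–C, 6–A, 7–F, 8–H, 9–B.
All 9 left vertices are covered.

Yes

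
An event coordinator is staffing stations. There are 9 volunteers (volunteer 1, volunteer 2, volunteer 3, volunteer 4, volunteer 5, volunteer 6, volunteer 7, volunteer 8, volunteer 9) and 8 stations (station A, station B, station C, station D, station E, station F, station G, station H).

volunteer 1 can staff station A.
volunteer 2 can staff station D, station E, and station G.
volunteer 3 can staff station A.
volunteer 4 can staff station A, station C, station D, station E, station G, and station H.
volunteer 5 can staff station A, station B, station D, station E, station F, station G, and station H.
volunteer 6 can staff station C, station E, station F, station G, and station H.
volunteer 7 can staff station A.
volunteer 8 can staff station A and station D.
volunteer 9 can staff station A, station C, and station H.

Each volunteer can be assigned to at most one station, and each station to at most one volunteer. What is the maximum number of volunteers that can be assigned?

One maximum matching: volunteer 1–station A, volunteer 2–station G, volunteer 4–station C, volunteer 5–station B, volunteer 6–station F, volunteer 8–station D, volunteer 9–station H.
The set {volunteer 1, volunteer 3, volunteer 7} has only 1 neighbour ({station A}), so by Hall's theorem at most 7 of the 9 volunteers can be matched.

7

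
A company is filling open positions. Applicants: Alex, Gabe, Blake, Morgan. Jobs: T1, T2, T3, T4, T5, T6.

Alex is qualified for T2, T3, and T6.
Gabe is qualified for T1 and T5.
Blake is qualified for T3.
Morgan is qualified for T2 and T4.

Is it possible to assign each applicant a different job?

Yes

One maximum matching: Alex–T6, Gabe–T5, Blake–T3, Morgan–T2.
All 4 applicants are covered.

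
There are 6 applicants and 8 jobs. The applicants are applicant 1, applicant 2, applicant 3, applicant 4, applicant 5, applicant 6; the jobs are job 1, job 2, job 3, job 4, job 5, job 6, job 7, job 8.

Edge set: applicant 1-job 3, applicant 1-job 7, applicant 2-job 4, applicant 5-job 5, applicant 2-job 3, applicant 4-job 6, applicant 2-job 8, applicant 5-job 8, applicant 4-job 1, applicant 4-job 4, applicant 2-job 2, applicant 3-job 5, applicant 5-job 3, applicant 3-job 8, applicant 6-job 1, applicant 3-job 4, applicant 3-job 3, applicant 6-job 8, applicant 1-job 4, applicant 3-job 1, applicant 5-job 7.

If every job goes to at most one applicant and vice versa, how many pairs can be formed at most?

For example, pair applicant 1-job 4, applicant 2-job 2, applicant 3-job 5, applicant 4-job 6, applicant 5-job 3, applicant 6-job 1.
This saturates every applicant, so 6 is the maximum.

6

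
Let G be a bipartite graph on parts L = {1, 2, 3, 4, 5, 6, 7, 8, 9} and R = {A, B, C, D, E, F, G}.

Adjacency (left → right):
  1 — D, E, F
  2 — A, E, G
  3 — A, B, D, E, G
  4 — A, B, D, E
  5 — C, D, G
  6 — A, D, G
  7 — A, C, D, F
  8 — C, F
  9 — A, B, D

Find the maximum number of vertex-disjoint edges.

A valid assignment of size 7: 1–D, 2–E, 3–A, 4–B, 5–C, 6–G, 7–F.
The set {1, 2, 3, 4, 5, 6, 7, 8, 9} has only 7 neighbours ({A, B, C, D, E, F, G}), so by Hall's theorem at most 7 of the 9 left vertices can be matched.

7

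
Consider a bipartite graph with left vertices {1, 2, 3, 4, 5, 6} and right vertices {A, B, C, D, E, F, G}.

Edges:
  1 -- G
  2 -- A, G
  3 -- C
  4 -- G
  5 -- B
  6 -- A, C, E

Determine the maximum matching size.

5

A valid assignment of size 5: 1–G, 2–A, 3–C, 5–B, 6–E.
The set {1, 4} has only 1 neighbour ({G}), so by Hall's theorem at most 5 of the 6 left vertices can be matched.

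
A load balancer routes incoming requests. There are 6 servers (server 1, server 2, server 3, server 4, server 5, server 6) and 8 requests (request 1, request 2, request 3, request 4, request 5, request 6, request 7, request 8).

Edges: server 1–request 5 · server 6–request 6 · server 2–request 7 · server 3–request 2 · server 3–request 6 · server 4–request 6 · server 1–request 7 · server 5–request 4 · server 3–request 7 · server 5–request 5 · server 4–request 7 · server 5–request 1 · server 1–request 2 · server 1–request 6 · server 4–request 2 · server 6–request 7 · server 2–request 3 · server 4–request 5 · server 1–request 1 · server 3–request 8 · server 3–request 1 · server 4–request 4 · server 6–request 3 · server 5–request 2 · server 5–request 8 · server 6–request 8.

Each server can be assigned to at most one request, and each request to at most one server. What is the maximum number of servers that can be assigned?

6

A valid assignment of size 6: server 1-request 5, server 2-request 3, server 3-request 2, server 4-request 6, server 5-request 4, server 6-request 7.
This saturates every server, so 6 is the maximum.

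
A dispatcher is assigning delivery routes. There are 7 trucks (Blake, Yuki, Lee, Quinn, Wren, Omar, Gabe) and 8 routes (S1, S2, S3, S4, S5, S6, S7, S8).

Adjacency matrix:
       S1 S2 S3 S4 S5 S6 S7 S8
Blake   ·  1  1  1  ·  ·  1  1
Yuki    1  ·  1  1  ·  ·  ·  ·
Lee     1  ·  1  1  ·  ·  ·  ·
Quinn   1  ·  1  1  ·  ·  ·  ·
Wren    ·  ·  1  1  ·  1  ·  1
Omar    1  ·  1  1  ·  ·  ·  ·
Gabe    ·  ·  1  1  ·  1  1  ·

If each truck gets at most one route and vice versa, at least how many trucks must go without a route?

One maximum matching: Blake→S2, Yuki→S1, Lee→S3, Quinn→S4, Wren→S8, Gabe→S6.
The set {Yuki, Lee, Quinn, Omar} has only 3 neighbours ({S1, S3, S4}), so by Hall's theorem at most 6 of the 7 trucks can be matched.
That matches 6 of the 7, leaving 1 unmatched; no matching can do better.

1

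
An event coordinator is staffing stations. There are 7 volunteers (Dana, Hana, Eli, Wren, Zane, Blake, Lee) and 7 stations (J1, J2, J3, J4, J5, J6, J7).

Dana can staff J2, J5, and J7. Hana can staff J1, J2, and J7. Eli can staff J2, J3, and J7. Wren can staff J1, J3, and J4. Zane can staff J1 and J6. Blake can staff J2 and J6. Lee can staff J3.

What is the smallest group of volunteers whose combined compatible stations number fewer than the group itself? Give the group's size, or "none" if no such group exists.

A matching saturating every volunteer exists, for instance Dana→J5, Hana→J1, Eli→J7, Wren→J4, Zane→J6, Blake→J2, Lee→J3.
By Hall's marriage theorem, this means |N(S)| ≥ |S| for every subset S, so no violating subset exists.

none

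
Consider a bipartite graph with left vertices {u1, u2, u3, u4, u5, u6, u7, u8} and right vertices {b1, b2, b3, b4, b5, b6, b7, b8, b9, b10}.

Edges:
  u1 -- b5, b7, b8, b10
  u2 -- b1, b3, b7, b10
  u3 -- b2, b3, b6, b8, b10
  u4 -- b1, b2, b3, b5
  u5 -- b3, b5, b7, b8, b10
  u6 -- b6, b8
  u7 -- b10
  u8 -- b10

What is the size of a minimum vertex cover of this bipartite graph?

7

{u1, u2, u3, u4, u5, u6, b10} is a vertex cover of size 7: every edge has an endpoint in this set.
No smaller cover exists because u1–b5, u2–b3, u3–b6, u4–b2, u5–b7, u6–b8, u7–b10 is a matching of size 7, and a cover must include an endpoint of each of these disjoint edges (König's theorem).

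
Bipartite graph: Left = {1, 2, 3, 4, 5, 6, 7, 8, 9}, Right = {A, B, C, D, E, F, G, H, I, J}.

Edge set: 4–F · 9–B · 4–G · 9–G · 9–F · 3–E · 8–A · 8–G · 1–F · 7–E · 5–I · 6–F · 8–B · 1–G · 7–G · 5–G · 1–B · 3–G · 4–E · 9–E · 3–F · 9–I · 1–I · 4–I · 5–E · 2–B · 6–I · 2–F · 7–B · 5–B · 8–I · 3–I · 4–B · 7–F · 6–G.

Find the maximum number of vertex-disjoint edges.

6

One maximum matching: 1→G, 2→F, 3→I, 4→E, 5→B, 8→A.
The set {1, 2, 3, 4, 5, 6, 7, 9} has only 5 neighbours ({B, E, F, G, I}), so by Hall's theorem at most 6 of the 9 left vertices can be matched.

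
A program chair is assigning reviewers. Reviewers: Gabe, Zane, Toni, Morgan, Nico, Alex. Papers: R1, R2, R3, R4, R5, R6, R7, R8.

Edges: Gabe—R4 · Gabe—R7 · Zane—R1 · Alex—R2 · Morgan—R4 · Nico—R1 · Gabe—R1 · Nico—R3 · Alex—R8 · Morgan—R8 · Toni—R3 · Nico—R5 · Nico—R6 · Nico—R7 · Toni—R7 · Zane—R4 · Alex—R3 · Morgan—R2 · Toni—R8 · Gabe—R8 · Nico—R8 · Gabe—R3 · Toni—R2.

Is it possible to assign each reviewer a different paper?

Yes

A valid assignment of size 6: Gabe-R3, Zane-R1, Toni-R7, Morgan-R4, Nico-R6, Alex-R8.
All 6 reviewers are covered.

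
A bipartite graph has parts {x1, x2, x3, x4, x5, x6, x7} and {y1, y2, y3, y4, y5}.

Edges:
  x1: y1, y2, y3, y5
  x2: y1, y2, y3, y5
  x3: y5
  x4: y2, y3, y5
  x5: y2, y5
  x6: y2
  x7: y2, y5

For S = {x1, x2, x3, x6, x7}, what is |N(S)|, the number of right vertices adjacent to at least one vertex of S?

4

The union of neighbours of {x1, x2, x3, x6, x7} is {y1, y2, y3, y5}, which has 4 elements.
Since |N(S)| = 4 < |S| = 5, Hall's condition fails for this subset.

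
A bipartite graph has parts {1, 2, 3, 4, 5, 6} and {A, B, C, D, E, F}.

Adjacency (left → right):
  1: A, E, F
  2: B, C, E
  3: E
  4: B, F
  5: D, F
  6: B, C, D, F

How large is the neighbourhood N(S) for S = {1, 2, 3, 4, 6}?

The union of neighbours of {1, 2, 3, 4, 6} is {A, B, C, D, E, F}, which has 6 elements.
Since |N(S)| = 6 ≥ |S| = 5, Hall's condition holds for this subset.

6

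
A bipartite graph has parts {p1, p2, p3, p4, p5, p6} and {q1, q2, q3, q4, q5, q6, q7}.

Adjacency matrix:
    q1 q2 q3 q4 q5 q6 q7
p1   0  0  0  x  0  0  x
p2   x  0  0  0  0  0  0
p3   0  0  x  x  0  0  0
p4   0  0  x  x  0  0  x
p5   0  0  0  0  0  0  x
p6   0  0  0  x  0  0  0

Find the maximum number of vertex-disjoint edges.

4

For example, pair p1→q7, p2→q1, p3→q3, p4→q4.
The set {p1, p3, p4, p5, p6} has only 3 neighbours ({q3, q4, q7}), so by Hall's theorem at most 4 of the 6 left vertices can be matched.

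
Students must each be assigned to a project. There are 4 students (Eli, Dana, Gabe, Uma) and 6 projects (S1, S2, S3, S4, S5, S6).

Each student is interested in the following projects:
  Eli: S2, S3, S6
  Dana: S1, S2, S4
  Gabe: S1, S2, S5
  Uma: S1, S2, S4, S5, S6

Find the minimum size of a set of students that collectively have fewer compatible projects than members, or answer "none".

none

A matching saturating every student exists, for instance Eli→S6, Dana→S4, Gabe→S1, Uma→S2.
By Hall's marriage theorem, this means |N(S)| ≥ |S| for every subset S, so no violating subset exists.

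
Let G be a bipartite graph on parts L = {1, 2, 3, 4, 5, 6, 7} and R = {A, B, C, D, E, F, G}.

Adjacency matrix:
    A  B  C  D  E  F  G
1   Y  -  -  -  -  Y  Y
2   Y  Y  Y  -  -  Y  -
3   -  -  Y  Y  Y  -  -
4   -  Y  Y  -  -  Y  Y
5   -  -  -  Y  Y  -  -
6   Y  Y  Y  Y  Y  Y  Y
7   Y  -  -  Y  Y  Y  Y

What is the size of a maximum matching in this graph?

A valid assignment of size 7: 1–F, 2–B, 3–E, 4–C, 5–D, 6–A, 7–G.
All 7 left vertices are matched, so no larger matching exists.

7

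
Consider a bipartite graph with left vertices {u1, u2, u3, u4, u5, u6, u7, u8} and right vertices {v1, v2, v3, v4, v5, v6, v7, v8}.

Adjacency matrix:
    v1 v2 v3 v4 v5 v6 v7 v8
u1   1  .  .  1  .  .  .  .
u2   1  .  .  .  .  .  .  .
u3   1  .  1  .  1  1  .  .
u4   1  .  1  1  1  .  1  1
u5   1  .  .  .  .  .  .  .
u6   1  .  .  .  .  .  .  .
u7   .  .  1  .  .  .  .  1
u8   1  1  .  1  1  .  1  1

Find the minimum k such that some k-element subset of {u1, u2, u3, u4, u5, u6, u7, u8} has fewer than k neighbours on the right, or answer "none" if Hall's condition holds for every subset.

2

Take S = {u2, u5}. Its neighbourhood is {v1}, so |N(S)| = 1 < |S| = 2.
No single vertex violates Hall's condition since each has at least one neighbour, so 2 is the minimum.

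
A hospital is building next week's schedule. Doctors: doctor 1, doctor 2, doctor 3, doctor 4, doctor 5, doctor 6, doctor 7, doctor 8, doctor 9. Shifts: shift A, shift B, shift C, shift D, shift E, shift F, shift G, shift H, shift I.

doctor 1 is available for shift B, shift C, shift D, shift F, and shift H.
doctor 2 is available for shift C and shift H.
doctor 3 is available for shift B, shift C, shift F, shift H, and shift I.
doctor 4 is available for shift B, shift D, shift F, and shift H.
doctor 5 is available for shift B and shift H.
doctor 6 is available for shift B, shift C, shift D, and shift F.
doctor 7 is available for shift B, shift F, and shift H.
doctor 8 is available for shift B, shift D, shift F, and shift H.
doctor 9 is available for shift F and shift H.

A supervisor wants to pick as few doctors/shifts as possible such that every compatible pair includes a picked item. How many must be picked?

6

The 6 edges doctor 1–shift B, doctor 2–shift C, doctor 3–shift I, doctor 4–shift D, doctor 5–shift H, doctor 6–shift F form a matching, so any vertex cover needs at least 6 vertices (one per matched edge).
Conversely {doctor 3, shift B, shift C, shift D, shift F, shift H} meets every edge and has exactly 6 vertices, so 6 is optimal.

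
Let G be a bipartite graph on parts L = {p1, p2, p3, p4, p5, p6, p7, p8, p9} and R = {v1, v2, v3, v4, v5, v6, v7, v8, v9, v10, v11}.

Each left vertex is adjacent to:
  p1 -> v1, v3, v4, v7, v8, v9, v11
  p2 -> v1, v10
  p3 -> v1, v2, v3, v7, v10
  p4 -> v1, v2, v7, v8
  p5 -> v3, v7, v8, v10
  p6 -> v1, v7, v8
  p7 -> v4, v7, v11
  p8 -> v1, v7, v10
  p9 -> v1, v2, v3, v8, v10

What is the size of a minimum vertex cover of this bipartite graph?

The 8 edges p1–v4, p2–v1, p3–v2, p4–v8, p5–v3, p6–v7, p7–v11, p8–v10 form a matching, so any vertex cover needs at least 8 vertices (one per matched edge).
Conversely {p1, p7, v1, v2, v3, v7, v8, v10} meets every edge and has exactly 8 vertices, so 8 is optimal.

8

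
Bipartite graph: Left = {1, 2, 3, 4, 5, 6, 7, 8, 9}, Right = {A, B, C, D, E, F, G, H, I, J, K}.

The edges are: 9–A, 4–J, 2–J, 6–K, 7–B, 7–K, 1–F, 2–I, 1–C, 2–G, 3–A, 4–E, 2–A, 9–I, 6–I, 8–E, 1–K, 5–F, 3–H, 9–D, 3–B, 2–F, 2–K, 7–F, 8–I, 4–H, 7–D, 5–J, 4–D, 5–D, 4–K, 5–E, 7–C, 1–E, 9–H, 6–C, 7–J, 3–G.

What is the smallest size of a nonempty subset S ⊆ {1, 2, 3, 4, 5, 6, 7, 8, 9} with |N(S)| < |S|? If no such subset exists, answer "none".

A matching saturating every left vertex exists, for instance 1→F, 2→G, 3→B, 4→H, 5→J, 6→C, 7→K, 8→E, 9→I.
By Hall's marriage theorem, this means |N(S)| ≥ |S| for every subset S, so no violating subset exists.

none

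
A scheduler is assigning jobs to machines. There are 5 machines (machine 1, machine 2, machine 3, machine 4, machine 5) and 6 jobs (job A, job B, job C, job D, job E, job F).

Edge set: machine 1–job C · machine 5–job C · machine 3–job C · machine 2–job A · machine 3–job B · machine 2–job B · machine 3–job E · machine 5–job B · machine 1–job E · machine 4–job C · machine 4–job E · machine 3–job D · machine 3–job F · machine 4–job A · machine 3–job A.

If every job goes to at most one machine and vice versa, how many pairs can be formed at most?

For example, pair machine 1–job C, machine 2–job A, machine 3–job F, machine 4–job E, machine 5–job B.
This saturates every machine, so 5 is the maximum.

5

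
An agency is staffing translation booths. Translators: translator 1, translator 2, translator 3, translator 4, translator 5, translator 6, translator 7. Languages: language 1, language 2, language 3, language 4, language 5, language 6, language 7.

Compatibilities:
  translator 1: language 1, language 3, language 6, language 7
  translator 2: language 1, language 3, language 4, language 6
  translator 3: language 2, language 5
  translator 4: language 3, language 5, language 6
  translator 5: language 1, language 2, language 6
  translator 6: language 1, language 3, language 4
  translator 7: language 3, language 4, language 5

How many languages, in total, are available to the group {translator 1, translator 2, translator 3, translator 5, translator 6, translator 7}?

7

The union of neighbours of {translator 1, translator 2, translator 3, translator 5, translator 6, translator 7} is {language 1, language 2, language 3, language 4, language 5, language 6, language 7}, which has 7 elements.
Since |N(S)| = 7 ≥ |S| = 6, Hall's condition holds for this subset.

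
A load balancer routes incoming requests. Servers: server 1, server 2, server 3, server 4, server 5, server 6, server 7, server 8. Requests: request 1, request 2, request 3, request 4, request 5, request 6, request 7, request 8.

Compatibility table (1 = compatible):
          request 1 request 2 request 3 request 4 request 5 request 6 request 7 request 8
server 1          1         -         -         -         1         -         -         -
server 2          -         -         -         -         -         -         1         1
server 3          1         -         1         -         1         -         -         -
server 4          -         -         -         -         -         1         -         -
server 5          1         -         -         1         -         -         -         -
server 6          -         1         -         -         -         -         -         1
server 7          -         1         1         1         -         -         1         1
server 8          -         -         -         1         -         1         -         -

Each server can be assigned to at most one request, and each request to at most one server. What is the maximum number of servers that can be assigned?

8

A valid assignment of size 8: server 1→request 5, server 2→request 8, server 3→request 3, server 4→request 6, server 5→request 1, server 6→request 2, server 7→request 7, server 8→request 4.
All 8 servers are matched, so no larger matching exists.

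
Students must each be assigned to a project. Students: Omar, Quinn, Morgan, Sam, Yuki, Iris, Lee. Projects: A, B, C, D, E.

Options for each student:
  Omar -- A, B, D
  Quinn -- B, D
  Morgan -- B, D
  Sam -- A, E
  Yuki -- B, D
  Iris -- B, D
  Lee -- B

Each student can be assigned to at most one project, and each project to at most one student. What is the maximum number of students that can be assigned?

One maximum matching: Omar→A, Quinn→D, Morgan→B, Sam→E.
The set {Quinn, Morgan, Yuki, Iris, Lee} has only 2 neighbours ({B, D}), so by Hall's theorem at most 4 of the 7 students can be matched.

4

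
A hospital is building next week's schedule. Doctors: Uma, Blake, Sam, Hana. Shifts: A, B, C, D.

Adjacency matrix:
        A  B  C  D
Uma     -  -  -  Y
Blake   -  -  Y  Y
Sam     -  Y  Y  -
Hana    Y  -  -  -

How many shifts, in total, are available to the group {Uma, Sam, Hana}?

The union of neighbours of {Uma, Sam, Hana} is {A, B, C, D}, which has 4 elements.
Since |N(S)| = 4 ≥ |S| = 3, Hall's condition holds for this subset.

4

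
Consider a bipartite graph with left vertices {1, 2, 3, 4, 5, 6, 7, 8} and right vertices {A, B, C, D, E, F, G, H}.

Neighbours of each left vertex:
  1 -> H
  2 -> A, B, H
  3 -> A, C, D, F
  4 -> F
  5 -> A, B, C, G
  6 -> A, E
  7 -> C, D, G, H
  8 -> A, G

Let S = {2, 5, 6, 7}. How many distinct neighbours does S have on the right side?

The union of neighbours of {2, 5, 6, 7} is {A, B, C, D, E, G, H}, which has 7 elements.
Since |N(S)| = 7 ≥ |S| = 4, Hall's condition holds for this subset.

7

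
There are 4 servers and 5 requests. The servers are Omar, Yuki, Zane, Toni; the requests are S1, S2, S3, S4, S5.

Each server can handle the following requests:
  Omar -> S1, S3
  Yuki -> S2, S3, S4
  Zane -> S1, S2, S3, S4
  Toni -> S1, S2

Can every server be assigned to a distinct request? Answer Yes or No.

One maximum matching: Omar–S1, Yuki–S3, Zane–S4, Toni–S2.
Every server is matched, so this matching saturates all of them.

Yes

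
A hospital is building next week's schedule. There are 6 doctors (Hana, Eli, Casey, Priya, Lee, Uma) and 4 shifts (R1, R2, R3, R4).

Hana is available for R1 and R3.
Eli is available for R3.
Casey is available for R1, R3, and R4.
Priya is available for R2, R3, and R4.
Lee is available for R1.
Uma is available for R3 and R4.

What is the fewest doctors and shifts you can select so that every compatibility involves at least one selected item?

4

The 4 edges Hana–R1, Eli–R3, Casey–R4, Priya–R2 form a matching, so any vertex cover needs at least 4 vertices (one per matched edge).
Conversely {Priya, R1, R3, R4} meets every edge and has exactly 4 vertices, so 4 is optimal.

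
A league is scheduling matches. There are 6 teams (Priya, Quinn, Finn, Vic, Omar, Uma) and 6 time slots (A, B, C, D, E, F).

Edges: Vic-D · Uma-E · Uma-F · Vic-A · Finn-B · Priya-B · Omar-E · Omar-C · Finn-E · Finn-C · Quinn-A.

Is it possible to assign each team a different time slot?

For example, pair Priya-B, Quinn-A, Finn-C, Vic-D, Omar-E, Uma-F.
All 6 teams are covered.

Yes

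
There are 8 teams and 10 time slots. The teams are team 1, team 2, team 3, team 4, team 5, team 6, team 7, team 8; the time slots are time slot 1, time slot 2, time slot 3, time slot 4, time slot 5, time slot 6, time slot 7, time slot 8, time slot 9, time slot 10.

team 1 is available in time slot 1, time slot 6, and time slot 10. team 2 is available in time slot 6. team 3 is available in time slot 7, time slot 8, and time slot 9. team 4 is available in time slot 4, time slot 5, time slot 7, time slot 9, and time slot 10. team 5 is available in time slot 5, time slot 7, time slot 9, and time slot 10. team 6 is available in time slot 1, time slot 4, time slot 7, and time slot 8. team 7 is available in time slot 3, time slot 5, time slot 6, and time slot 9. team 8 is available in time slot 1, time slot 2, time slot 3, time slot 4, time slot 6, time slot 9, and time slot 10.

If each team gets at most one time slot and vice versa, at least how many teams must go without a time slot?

0

For example, pair team 1→time slot 1, team 2→time slot 6, team 3→time slot 7, team 4→time slot 5, team 5→time slot 10, team 6→time slot 8, team 7→time slot 3, team 8→time slot 4.
This saturates every team, so 8 is the maximum.
That matches 8 of the 8, leaving 0 unmatched; no matching can do better.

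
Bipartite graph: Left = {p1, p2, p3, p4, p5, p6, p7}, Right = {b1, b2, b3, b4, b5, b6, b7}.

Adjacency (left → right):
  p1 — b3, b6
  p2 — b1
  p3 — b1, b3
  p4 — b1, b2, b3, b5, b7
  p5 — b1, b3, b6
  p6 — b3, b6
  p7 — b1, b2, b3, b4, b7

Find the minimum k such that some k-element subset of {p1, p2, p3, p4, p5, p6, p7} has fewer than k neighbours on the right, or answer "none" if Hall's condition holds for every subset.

Take S = {p1, p2, p3, p5}. Its neighbourhood is {b1, b3, b6}, so |N(S)| = 3 < |S| = 4.
Every subset of size less than 4 has at least as many neighbours as members, so 4 is the minimum.

4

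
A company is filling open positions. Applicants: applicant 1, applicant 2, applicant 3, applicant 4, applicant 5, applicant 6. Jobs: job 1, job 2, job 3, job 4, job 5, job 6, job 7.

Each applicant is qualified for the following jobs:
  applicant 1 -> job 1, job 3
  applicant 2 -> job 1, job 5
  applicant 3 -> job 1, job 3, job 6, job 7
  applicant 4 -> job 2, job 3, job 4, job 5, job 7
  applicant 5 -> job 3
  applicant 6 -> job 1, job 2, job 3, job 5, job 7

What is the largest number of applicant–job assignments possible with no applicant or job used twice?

6

For example, pair applicant 1–job 1, applicant 2–job 5, applicant 3–job 6, applicant 4–job 4, applicant 5–job 3, applicant 6–job 7.
This saturates every applicant, so 6 is the maximum.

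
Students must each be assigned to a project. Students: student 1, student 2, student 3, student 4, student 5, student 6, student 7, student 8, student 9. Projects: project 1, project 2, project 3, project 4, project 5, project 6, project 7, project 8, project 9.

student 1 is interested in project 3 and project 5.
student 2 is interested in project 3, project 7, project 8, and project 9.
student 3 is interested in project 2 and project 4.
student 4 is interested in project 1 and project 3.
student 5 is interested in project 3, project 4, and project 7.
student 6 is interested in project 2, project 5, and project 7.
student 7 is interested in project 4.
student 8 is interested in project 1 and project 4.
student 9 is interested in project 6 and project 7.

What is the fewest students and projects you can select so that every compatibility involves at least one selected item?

The 8 edges student 1–project 5, student 2–project 9, student 3–project 2, student 4–project 1, student 5–project 3, student 6–project 7, student 7–project 4, student 9–project 6 form a matching, so any vertex cover needs at least 8 vertices (one per matched edge).
Conversely {student 2, student 9, project 1, project 2, project 3, project 4, project 5, project 7} meets every edge and has exactly 8 vertices, so 8 is optimal.

8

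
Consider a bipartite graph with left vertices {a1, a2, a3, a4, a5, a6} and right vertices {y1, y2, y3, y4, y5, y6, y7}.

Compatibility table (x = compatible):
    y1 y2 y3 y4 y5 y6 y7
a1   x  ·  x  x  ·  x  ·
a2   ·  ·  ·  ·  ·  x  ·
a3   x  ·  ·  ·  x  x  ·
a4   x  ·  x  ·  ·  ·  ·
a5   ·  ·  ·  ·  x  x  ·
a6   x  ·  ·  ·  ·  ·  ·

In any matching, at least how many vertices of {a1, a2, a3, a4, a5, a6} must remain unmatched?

1

One maximum matching: a1–y4, a2–y6, a3–y1, a4–y3, a5–y5.
The set {a2, a3, a5, a6} has only 3 neighbours ({y1, y5, y6}), so by Hall's theorem at most 5 of the 6 left vertices can be matched.
That matches 5 of the 6, leaving 1 unmatched; no matching can do better.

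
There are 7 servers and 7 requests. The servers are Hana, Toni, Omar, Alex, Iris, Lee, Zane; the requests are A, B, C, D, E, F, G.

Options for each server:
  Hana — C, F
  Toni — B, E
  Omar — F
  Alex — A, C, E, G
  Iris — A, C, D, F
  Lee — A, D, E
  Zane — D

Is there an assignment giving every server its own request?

A valid assignment of size 7: Hana-C, Toni-B, Omar-F, Alex-G, Iris-A, Lee-E, Zane-D.
All 7 servers are covered.

Yes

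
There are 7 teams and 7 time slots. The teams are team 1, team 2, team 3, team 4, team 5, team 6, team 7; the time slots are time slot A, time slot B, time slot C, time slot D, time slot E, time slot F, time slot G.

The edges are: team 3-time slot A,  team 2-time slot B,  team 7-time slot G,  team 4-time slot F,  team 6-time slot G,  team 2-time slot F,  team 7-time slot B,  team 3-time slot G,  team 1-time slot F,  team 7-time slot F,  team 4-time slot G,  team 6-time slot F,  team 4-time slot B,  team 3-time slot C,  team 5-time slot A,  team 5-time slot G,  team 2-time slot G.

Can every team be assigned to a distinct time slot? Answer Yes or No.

No

The set {team 1, team 2, team 4, team 6, team 7} has only 3 neighbours ({time slot B, time slot F, time slot G}), so by Hall's theorem at most 5 of the 7 teams can be matched.
Hence no matching covers every team.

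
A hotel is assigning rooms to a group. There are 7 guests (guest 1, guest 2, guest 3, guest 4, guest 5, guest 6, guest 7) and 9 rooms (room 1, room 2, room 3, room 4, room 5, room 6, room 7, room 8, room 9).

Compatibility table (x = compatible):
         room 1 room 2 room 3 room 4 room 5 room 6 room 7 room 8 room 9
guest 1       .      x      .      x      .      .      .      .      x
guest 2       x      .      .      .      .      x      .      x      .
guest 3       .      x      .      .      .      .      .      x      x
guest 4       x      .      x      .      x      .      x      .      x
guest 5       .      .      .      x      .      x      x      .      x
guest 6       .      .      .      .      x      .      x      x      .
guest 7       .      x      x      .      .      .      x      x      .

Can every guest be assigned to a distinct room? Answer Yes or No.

Yes

A valid assignment of size 7: guest 1→room 4, guest 2→room 1, guest 3→room 9, guest 4→room 5, guest 5→room 6, guest 6→room 8, guest 7→room 7.
Every guest is matched, so this matching saturates all of them.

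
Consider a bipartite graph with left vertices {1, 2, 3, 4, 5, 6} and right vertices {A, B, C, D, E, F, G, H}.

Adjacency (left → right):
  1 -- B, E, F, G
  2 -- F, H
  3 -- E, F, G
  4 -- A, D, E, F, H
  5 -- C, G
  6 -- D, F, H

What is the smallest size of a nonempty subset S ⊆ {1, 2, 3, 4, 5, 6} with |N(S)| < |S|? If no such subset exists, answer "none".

A matching saturating every left vertex exists, for instance 1→B, 2→H, 3→E, 4→A, 5→C, 6→F.
By Hall's marriage theorem, this means |N(S)| ≥ |S| for every subset S, so no violating subset exists.

none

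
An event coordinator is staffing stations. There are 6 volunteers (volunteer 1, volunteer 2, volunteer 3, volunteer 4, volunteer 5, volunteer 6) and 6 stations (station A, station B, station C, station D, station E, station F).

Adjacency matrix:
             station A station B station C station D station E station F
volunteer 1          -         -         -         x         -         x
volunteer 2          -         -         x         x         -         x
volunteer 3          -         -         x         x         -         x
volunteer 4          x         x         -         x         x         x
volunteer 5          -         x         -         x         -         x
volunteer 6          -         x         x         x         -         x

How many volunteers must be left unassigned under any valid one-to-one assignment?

A valid assignment of size 5: volunteer 1–station F, volunteer 2–station C, volunteer 3–station D, volunteer 4–station A, volunteer 5–station B.
The set {volunteer 1, volunteer 2, volunteer 3, volunteer 5, volunteer 6} has only 4 neighbours ({station B, station C, station D, station F}), so by Hall's theorem at most 5 of the 6 volunteers can be matched.
That matches 5 of the 6, leaving 1 unmatched; no matching can do better.

1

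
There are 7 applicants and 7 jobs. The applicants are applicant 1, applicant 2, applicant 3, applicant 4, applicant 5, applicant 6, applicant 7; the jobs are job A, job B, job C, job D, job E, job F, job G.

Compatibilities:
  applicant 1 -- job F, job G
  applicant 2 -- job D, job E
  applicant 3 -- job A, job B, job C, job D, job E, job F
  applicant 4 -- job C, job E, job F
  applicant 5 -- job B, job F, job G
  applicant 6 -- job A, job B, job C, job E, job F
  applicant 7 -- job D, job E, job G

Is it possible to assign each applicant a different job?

Yes

For example, pair applicant 1→job F, applicant 2→job D, applicant 3→job A, applicant 4→job E, applicant 5→job B, applicant 6→job C, applicant 7→job G.
All 7 applicants are covered.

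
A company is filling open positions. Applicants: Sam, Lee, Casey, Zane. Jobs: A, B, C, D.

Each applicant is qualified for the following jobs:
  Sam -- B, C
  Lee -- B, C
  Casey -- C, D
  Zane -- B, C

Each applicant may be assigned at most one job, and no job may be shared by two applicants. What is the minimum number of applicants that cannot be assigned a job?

For example, pair Sam–C, Lee–B, Casey–D.
The set {Sam, Lee, Zane} has only 2 neighbours ({B, C}), so by Hall's theorem at most 3 of the 4 applicants can be matched.
That matches 3 of the 4, leaving 1 unmatched; no matching can do better.

1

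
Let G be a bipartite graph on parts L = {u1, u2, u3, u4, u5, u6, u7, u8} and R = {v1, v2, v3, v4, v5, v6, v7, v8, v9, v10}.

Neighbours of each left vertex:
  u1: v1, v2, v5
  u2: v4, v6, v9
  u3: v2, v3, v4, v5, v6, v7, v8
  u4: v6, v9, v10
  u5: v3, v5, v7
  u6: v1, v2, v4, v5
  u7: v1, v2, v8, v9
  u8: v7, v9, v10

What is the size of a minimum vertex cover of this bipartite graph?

{u1, u2, u3, u4, u5, u6, u7, u8} is a vertex cover of size 8: every edge has an endpoint in this set.
No smaller cover exists because u1–v5, u2–v4, u3–v8, u4–v6, u5–v7, u6–v1, u7–v2, u8–v10 is a matching of size 8, and a cover must include an endpoint of each of these disjoint edges (König's theorem).

8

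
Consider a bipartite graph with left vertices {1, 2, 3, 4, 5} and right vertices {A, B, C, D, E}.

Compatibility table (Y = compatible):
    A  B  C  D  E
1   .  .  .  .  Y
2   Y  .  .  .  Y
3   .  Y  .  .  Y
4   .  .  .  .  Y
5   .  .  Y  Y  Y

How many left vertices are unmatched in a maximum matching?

A valid assignment of size 4: 1→E, 2→A, 3→B, 5→C.
The set {1, 4} has only 1 neighbour ({E}), so by Hall's theorem at most 4 of the 5 left vertices can be matched.
That matches 4 of the 5, leaving 1 unmatched; no matching can do better.

1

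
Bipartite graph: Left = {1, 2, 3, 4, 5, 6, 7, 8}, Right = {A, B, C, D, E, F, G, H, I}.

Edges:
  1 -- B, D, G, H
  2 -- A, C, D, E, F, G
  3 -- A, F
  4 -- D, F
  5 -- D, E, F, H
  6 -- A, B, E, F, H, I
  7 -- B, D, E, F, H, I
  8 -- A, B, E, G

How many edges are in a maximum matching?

8

One maximum matching: 1-G, 2-A, 3-F, 4-D, 5-H, 6-E, 7-I, 8-B.
This saturates every left vertex, so 8 is the maximum.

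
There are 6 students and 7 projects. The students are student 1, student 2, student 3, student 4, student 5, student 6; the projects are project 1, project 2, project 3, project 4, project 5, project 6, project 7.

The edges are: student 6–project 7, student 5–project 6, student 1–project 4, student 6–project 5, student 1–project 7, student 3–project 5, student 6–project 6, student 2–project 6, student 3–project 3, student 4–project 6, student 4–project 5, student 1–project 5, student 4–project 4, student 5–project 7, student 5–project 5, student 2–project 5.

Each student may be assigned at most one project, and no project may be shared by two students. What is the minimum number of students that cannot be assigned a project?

1

One maximum matching: student 1→project 4, student 2→project 6, student 3→project 3, student 4→project 5, student 5→project 7.
The set {student 1, student 2, student 4, student 5, student 6} has only 4 neighbours ({project 4, project 5, project 6, project 7}), so by Hall's theorem at most 5 of the 6 students can be matched.
That matches 5 of the 6, leaving 1 unmatched; no matching can do better.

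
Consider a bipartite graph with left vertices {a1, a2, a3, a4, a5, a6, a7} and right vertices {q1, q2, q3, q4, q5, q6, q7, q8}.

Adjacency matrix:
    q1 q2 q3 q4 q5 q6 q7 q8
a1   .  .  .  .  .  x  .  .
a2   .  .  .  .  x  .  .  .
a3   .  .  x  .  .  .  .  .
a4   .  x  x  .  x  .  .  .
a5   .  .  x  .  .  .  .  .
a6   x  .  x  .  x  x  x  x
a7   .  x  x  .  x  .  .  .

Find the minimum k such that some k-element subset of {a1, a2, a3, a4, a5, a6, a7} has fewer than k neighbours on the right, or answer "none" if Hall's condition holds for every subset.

Take S = {a3, a5}. Its neighbourhood is {q3}, so |N(S)| = 1 < |S| = 2.
No single vertex violates Hall's condition since each has at least one neighbour, so 2 is the minimum.

2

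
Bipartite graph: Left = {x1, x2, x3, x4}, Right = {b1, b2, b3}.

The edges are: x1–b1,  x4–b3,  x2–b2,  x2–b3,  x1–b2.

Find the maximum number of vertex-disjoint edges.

One maximum matching: x1→b1, x2→b2, x4→b3.
The set {x3} has only 0 neighbours (∅), so by Hall's theorem at most 3 of the 4 left vertices can be matched.

3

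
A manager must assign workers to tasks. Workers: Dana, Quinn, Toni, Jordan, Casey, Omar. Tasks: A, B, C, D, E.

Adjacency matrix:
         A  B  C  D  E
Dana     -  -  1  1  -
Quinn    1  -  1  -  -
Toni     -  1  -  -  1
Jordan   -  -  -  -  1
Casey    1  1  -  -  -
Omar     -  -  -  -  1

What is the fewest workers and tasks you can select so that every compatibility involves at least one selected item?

A maximum matching has 5 edges (e.g. Dana–D, Quinn–C, Toni–B, Jordan–E, Casey–A).
By König's theorem the minimum vertex cover has the same size. One such cover is {Dana, Quinn, Toni, Casey, E}.

5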